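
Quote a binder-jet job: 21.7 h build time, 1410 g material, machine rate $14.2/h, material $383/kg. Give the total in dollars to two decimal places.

Machine-time cost = 14.2 × 21.7, so $308.14.
Material cost = 383 × 1410/1000 = $540.03.
Total = 308.14 + 540.03 = $848.17.

$848.17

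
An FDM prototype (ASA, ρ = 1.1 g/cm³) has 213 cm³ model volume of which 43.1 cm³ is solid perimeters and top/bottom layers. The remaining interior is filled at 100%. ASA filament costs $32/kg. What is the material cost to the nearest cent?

$7.50

Interior volume = 213 − 43.1 = 169.9 cm³.
Infill volume = 1.00 × 169.9, so 169.9 cm³.
Total extruded = 43.1 + 169.9, so 213 cm³.
Mass: 213 × 1.1 → 234.3 g.
At $32/kg: 234.3/1000 × 32 = $7.50.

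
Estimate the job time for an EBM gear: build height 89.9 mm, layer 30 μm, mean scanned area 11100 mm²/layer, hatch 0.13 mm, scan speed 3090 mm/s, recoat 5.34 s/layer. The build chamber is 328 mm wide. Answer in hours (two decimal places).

Layers = ⌈89.9/0.03⌉ = 2997.
Hatch length per layer = 11100 / 0.13 = 85384.6 mm.
Scan time per layer = 85384.6 / 3090, so 27.6326 s.
Time per layer = 27.6326 + 5.34, so 32.9726 s.
Build time = 2997 × 32.9726 = 98818.8822 s = 27.45 hours.

27.45 hours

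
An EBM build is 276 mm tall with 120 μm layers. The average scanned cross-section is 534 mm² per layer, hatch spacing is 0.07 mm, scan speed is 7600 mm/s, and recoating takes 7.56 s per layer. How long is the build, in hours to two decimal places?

Layers = ⌈276/0.12⌉ = 2300.
Hatch length per layer = 534 / 0.07 = 7628.6 mm.
Scan time per layer = 7628.6 / 7600 = 1.0038 s.
Per-layer time = 1.0038 + 7.56 = 8.5638 s.
Total: 2300 × 8.5638 s = 19696.74 s → 5.47 hours.

5.47 hours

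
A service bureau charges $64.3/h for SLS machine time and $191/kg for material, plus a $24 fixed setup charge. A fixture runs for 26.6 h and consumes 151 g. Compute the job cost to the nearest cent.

$1763.22

Machine-time cost: 64.3 × 26.6 → $1710.38.
Material cost: 191 × 151/1000 → $28.841.
Adding setup: 1710.38 + 28.841 + 24 → 1763.221 ≈ $1763.22.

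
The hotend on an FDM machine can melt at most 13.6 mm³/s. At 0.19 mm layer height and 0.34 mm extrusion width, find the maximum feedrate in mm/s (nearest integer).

211 mm/s

A: 0.19 × 0.34 → 0.0646 mm².
v_max = Q/A = 13.6/0.0646 = 210.53 mm/s → 211 mm/s.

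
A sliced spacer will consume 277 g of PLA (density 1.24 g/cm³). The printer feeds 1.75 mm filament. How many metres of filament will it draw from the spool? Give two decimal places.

92.87 m

Volume = 277 g / 1.24 g·cm⁻³ = 223.3871 cm³ = 223387.1 mm³.
Filament cross-section = π × (1.75/2)² = 2.4053 mm².
L = V/A = 223387.1/2.4053 = 92872.86 mm → 92.87 m.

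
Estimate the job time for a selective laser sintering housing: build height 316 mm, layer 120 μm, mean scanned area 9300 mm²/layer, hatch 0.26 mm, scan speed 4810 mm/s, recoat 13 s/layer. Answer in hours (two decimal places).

Layer count = ceil(316 / 0.12) = 2634.
Hatch length per layer = 9300 / 0.26 = 35769.2 mm.
Per-layer scan time = 35769.2 / 4810, so 7.4364 s.
Per-layer time = 7.4364 + 13, so 20.4364 s.
2634 layers × 20.4364 s/layer = 53829.4776 s, i.e. 14.95 hours.

14.95 hours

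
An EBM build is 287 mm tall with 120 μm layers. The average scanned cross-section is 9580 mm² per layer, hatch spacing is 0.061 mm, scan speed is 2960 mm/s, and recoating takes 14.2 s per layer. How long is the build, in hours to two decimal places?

Layer count = ceil(287 / 0.12) = 2392.
Scan path per layer = 9580 / 0.061 = 157049.2 mm.
Beam time per layer = 157049.2 / 2960 = 53.0572 s.
Time per layer: 53.0572 + 14.2 → 67.2572 s.
2392 layers × 67.2572 s/layer = 160879.2224 s, i.e. 44.69 hours.

44.69 hours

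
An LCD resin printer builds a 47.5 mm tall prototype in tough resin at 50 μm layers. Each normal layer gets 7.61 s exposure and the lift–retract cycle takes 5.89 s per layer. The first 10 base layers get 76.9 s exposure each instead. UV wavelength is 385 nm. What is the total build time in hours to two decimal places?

Number of layers: 47.5 / 0.05 → 950 (rounded up).
Base layers = 10 × (76.9 + 5.89), so 827.9 s.
Remaining layers: 940 × (7.61 + 5.89) → 12690 s.
Total = 827.9 + 12690 = 13517.9 s = 3.75 hours.

3.75 hours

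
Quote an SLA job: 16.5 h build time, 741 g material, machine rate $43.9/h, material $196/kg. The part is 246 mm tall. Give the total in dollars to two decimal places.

$869.59

Time charge: 43.9 × 16.5 → $724.35.
Material charge = 196 × 741/1000 = $145.236.
Total = 724.35 + 145.236 = 869.586 ≈ $869.59.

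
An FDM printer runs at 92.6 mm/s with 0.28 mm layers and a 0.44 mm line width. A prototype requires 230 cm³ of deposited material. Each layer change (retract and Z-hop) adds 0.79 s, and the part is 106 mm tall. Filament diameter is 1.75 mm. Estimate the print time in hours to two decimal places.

Bead cross-section = 0.28 × 0.44, so 0.1232 mm².
Path length: 230000 mm³ / 0.1232 mm² → 1866883.1 mm.
Time extruding = 1866883.1 / 92.6, so 20160.7 s.
Layer count = ceil(106 / 0.28) = 379.
Layer-change overhead: 379 × 0.79 → 299.41 s.
Altogether 20160.7 + 299.41 = 20460.11 s, i.e. 5.68 hours.

5.68 hours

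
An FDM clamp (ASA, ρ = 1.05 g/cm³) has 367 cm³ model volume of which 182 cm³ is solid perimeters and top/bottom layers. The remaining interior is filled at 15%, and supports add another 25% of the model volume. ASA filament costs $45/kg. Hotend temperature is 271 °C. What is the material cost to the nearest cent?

$14.25

Volume inside the shell = 367 − 182 = 185 cm³.
Infill volume = 0.15 × 185 = 27.75 cm³.
Support: 0.25 × 367 → 91.75 cm³.
Deposited volume = 182 + 27.75 + 91.75 = 301.5 cm³.
Mass: 301.5 × 1.05 → 316.575 g.
Cost = 316.575 g / 1000 × $45/kg = $14.25.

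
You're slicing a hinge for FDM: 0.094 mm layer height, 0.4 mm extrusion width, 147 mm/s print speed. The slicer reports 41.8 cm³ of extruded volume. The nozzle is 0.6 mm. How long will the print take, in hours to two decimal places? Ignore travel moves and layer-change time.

Bead cross-section: 0.094 × 0.4 → 0.0376 mm².
Path length: 41800 mm³ / 0.0376 mm² → 1111702.1 mm.
Time extruding: 1111702.1 / 147 → 7562.6 s.
Converting: 7562.6 s = 2.10 hours.

2.10 hours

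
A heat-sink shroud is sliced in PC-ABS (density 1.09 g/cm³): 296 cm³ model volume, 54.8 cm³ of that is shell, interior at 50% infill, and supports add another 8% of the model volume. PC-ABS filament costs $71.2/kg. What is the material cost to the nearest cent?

$15.45

Volume inside the shell = 296 − 54.8 = 241.2 cm³.
Infill volume: 0.50 × 241.2 → 120.6 cm³.
Support = 0.08 × 296 = 23.68 cm³.
Total printed volume = 54.8 + 120.6 + 23.68 = 199.08 cm³.
Mass = 199.08 × 1.09 = 216.9972 g.
At $71.2/kg: 216.9972/1000 × 71.2 = $15.45.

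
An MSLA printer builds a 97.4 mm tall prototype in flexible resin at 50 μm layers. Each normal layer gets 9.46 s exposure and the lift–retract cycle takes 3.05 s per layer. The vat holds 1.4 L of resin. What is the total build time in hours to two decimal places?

6.77 hours

Layers = ⌈97.4/0.05⌉ = 1948.
Each layer takes = 9.46 + 3.05, so 12.51 s.
Build time: 1948 × 12.51 s = 24369.48 s, i.e. 6.77 hours.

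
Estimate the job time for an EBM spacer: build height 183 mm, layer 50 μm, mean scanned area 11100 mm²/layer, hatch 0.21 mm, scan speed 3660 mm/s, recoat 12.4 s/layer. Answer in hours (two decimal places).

27.29 hours

Layer count = ceil(183 / 0.05) = 3660.
Per-layer scan distance = 11100 / 0.21 = 52857.1 mm.
Beam time per layer = 52857.1 / 3660 = 14.4418 s.
Per-layer time = 14.4418 + 12.4 = 26.8418 s.
Build time = 3660 × 26.8418 = 98240.988 s = 27.29 hours.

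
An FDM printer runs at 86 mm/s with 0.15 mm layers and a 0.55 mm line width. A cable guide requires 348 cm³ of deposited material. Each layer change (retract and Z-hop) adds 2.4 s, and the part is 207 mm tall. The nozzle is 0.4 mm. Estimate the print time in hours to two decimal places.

14.54 hours

Extrusion cross-section: 0.15 × 0.55 → 0.0825 mm².
Toolpath length = 348 cm³ / 0.0825 mm² = 348000 / 0.0825 = 4218181.8 mm.
Time extruding = 4218181.8 / 86, so 49048.6 s.
Number of layers: 207 / 0.15 → 1380 (rounded up).
Non-print overhead = 1380 × 2.4 = 3312 s.
Total = 49048.6 + 3312 = 52360.6 s = 14.54 hours.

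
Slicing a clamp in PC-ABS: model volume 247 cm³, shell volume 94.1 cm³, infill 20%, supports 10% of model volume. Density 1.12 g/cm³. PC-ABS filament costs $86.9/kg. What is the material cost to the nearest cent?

Volume inside the shell = 247 − 94.1, so 152.9 cm³.
Infill volume = 0.20 × 152.9, so 30.58 cm³.
Support = 0.10 × 247 = 24.7 cm³.
Deposited volume = 94.1 + 30.58 + 24.7 = 149.38 cm³.
Mass = 149.38 × 1.12, so 167.3056 g.
At $86.9/kg: 167.3056/1000 × 86.9 = $14.54.

$14.54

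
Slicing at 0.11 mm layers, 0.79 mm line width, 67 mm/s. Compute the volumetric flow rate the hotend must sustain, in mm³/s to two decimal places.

5.82

Extrusion cross-section = 0.11 × 0.79, so 0.0869 mm².
Q = v·A = 67 × 0.0869 = 5.82 mm³/s.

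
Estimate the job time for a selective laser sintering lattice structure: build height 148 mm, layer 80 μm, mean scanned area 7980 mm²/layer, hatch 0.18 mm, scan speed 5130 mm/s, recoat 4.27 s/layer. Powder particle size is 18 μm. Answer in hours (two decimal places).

6.64 hours

Layer count = ceil(148 / 0.08) = 1850.
Per-layer scan distance = 7980 / 0.18 = 44333.3 mm.
Scan time per layer = 44333.3 / 5130, so 8.642 s.
Layer cycle = 8.642 + 4.27 = 12.912 s.
1850 layers × 12.912 s/layer = 23887.2 s, i.e. 6.64 hours.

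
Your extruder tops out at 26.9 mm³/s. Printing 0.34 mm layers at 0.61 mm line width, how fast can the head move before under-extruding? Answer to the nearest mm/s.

Bead cross-section: 0.34 × 0.61 → 0.2074 mm².
v_max = Q/A = 26.9/0.2074 = 129.70 mm/s → 130 mm/s.

130 mm/s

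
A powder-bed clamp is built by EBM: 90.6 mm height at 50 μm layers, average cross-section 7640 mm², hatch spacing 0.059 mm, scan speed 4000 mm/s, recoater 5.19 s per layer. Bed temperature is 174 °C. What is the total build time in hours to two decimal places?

Number of layers: 90.6 / 0.05 → 1812 (rounded up).
Per-layer scan distance = 7640 / 0.059 = 129491.5 mm.
Per-layer scan time = 129491.5 / 4000 = 32.3729 s.
Time per layer = 32.3729 + 5.19 = 37.5629 s.
Total: 1812 × 37.5629 s = 68063.9748 s → 18.91 hours.

18.91 hours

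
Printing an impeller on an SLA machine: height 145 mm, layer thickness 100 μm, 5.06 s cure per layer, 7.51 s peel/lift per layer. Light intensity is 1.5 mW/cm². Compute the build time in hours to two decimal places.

5.06 hours

Layer count = ceil(145 / 0.1) = 1450.
Per-layer time = 5.06 + 7.51 = 12.57 s.
Total = 1450 × 12.57 = 18226.5 s = 5.06 hours.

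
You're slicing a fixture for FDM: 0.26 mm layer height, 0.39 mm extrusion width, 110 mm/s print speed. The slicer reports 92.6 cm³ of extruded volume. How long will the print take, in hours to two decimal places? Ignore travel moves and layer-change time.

Line area = 0.26 × 0.39, so 0.1014 mm².
Total extruded path = 92600/0.1014 = 913215 mm.
Extrusion time = 913215 / 110, so 8302 s.
That's 8302 s → 2.31 hours.

2.31 hours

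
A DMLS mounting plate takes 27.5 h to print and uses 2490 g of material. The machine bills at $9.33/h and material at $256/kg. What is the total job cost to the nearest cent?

Machine-time cost = 9.33 × 27.5, so $256.575.
Feedstock cost: 256 × 2490/1000 → $637.44.
Total = 256.575 + 637.44 = 894.015 ≈ $894.02.

$894.02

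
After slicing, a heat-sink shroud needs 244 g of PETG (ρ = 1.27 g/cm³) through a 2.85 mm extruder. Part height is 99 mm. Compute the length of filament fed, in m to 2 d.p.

30.12 m

Extruded volume: 244/1.27 = 192.126 cm³ (192126 mm³).
Filament cross-section = π × (2.85/2)² = 6.3794 mm².
Length = 192126 / 6.3794 = 30116.63 mm = 30.12 m.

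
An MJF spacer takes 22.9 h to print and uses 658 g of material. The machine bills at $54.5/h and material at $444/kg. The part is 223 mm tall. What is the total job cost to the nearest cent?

Machine cost = 54.5 × 22.9 = $1248.05.
Material charge = 444 × 658/1000, so $292.152.
Job cost: 1248.05 + 292.152 = 1540.202 ≈ $1540.20.

$1540.20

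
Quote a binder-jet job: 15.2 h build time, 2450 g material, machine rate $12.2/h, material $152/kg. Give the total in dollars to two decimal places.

Machine-time cost = 12.2 × 15.2 = $185.44.
Material charge: 152 × 2450/1000 → $372.40.
Total = 185.44 + 372.40 = $557.84.

$557.84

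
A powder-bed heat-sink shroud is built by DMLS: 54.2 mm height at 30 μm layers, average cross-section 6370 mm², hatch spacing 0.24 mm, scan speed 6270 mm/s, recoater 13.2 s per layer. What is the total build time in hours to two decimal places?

Layer count = ceil(54.2 / 0.03) = 1807.
Scan path per layer: 6370 / 0.24 → 26541.7 mm.
Scan time per layer = 26541.7 / 6270, so 4.2331 s.
Per-layer time: 4.2331 + 13.2 → 17.4331 s.
Build time = 1807 × 17.4331 = 31501.6117 s = 8.75 hours.

8.75 hours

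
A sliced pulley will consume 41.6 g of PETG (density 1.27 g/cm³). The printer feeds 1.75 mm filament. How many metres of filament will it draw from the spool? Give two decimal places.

13.62 m

Volume = 41.6 g / 1.27 g·cm⁻³ = 32.7559 cm³ = 32755.9 mm³.
Filament cross-section = π × (1.75/2)² = 2.4053 mm².
L = V/A = 32755.9/2.4053 = 13618.22 mm → 13.62 m.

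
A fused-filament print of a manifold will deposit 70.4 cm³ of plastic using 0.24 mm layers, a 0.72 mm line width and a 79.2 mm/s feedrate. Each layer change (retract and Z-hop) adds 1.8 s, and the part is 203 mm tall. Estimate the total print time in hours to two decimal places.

1.85 hours

Extrusion cross-section = 0.24 × 0.72 = 0.1728 mm².
Toolpath length = 70.4 cm³ / 0.1728 mm² = 70400 / 0.1728 = 407407.4 mm.
Time extruding = 407407.4 / 79.2, so 5144 s.
Layer count = ceil(203 / 0.24) = 846.
Non-print overhead = 846 × 1.8, so 1522.8 s.
Total = 5144 + 1522.8 = 6666.8 s = 1.85 hours.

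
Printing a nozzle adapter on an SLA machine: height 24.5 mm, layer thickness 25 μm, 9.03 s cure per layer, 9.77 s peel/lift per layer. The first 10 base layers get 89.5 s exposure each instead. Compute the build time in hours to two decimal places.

Number of layers: 24.5 / 0.025 → 980 (rounded up).
Bottom layers = 10 × (89.5 + 9.77) = 992.7 s.
Regular layers = 970 × (9.03 + 9.77) = 18236 s.
Sum: 992.7 + 18236 = 19228.7 s → 5.34 hours.

5.34 hours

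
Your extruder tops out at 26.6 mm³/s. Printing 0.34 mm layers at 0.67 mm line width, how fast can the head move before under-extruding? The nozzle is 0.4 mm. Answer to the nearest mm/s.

117 mm/s

Extrusion cross-section: 0.34 × 0.67 → 0.2278 mm².
Max speed = 26.6 / 0.2278 = 116.77 ≈ 117 mm/s.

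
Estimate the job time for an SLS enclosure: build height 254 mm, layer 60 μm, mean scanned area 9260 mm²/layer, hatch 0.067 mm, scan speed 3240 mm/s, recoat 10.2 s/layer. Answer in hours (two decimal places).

62.17 hours

Layer count = ceil(254 / 0.06) = 4234.
Per-layer scan distance = 9260 / 0.067, so 138209 mm.
Scan time per layer: 138209 / 3240 → 42.6571 s.
Time per layer = 42.6571 + 10.2, so 52.8571 s.
4234 layers × 52.8571 s/layer = 223796.9614 s, i.e. 62.17 hours.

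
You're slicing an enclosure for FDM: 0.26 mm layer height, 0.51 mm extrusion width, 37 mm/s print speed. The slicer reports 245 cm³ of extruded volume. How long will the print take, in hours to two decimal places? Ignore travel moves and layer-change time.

13.87 hours

Line area: 0.26 × 0.51 → 0.1326 mm².
Toolpath length = 245 cm³ / 0.1326 mm² = 245000 / 0.1326 = 1847662.1 mm.
Print-move time = 1847662.1 / 37 = 49936.8 s.
Converting: 49936.8 s = 13.87 hours.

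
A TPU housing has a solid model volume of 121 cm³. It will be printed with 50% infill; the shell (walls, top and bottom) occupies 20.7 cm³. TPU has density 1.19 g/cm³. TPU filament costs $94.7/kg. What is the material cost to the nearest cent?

$7.98

Interior volume = 121 − 20.7, so 100.3 cm³.
Deposited infill = 0.50 × 100.3, so 50.15 cm³.
Total printed volume = 20.7 + 50.15, so 70.85 cm³.
Mass: 70.85 × 1.19 → 84.3115 g.
Cost = 84.3115 g / 1000 × $94.7/kg = $7.98.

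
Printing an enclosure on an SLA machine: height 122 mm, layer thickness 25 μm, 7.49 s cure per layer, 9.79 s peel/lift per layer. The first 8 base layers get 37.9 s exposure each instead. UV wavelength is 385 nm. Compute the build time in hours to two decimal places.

Layer count = ceil(122 / 0.025) = 4880.
Burn-in layers: 8 × (37.9 + 9.79) → 381.52 s.
Normal layers = 4872 × (7.49 + 9.79) = 84188.16 s.
Total = 381.52 + 84188.16 = 84569.68 s = 23.49 hours.

23.49 hours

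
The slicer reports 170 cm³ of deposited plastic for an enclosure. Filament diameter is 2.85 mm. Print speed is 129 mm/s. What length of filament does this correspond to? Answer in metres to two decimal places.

A = π r² = π × 1.425² = 6.3794 mm².
Length = 170 cm³ / 6.3794 mm² = 170000 / 6.3794 = 26648.27 mm = 26.65 m.

26.65 m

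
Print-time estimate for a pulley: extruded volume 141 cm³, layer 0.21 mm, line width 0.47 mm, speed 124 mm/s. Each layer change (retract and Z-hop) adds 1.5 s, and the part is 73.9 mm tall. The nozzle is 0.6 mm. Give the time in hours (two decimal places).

3.35 hours

Extrusion cross-section = 0.21 × 0.47 = 0.0987 mm².
Toolpath length = 141 cm³ / 0.0987 mm² = 141000 / 0.0987 = 1428571.4 mm.
Extrusion time = 1428571.4 / 124, so 11520.7 s.
Layers = ⌈73.9/0.21⌉ = 352.
Non-print overhead: 352 × 1.5 → 528 s.
Altogether 11520.7 + 528 = 12048.7 s, i.e. 3.35 hours.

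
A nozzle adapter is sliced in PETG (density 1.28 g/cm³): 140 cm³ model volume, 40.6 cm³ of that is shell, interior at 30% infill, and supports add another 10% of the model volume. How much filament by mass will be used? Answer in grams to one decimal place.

108.1 g

Infill region = 140 − 40.6, so 99.4 cm³.
Infill deposited: 0.30 × 99.4 → 29.82 cm³.
Support = 0.10 × 140, so 14 cm³.
Deposited volume = 40.6 + 29.82 + 14 = 84.42 cm³.
Mass = 84.42 × 1.28 = 108.0576 g.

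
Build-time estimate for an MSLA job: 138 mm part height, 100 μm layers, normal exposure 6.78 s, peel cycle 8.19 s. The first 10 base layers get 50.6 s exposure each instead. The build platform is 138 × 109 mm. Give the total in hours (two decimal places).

5.86 hours

Number of layers: 138 / 0.1 → 1380 (rounded up).
Burn-in layers: 10 × (50.6 + 8.19) → 587.9 s.
Regular layers = 1370 × (6.78 + 8.19), so 20508.9 s.
Sum: 587.9 + 20508.9 = 21096.8 s → 5.86 hours.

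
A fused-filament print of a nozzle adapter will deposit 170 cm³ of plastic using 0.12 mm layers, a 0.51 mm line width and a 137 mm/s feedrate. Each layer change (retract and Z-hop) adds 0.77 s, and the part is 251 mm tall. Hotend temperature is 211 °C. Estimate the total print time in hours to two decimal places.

Line area = 0.12 × 0.51, so 0.0612 mm².
Path length: 170000 mm³ / 0.0612 mm² → 2777777.8 mm.
Extrusion time = 2777777.8 / 137 = 20275.8 s.
Number of layers: 251 / 0.12 → 2092 (rounded up).
Layer-change overhead: 2092 × 0.77 → 1610.84 s.
Altogether 20275.8 + 1610.84 = 21886.64 s, i.e. 6.08 hours.

6.08 hours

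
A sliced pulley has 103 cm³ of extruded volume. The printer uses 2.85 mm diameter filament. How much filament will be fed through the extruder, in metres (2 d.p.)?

16.15 m

A = π r² = π × 1.425² = 6.3794 mm².
Length = 103 cm³ / 6.3794 mm² = 103000 / 6.3794 = 16145.72 mm = 16.15 m.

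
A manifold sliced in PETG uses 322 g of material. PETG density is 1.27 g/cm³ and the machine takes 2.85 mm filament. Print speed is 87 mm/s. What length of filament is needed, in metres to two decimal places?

39.74 m

Volume = 322 g / 1.27 g·cm⁻³ = 253.5433 cm³ = 253543.3 mm³.
Cross-section of 2.85 mm filament: π·(2.85/2)² = 6.3794 mm².
Length = 253543.3 / 6.3794 = 39744.07 mm = 39.74 m.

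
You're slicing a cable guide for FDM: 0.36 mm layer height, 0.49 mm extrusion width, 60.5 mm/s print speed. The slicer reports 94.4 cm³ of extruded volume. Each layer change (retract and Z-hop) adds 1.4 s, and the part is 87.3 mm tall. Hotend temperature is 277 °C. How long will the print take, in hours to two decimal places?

Extrusion cross-section = 0.36 × 0.49, so 0.1764 mm².
Path length: 94400 mm³ / 0.1764 mm² → 535147.4 mm.
Time extruding = 535147.4 / 60.5, so 8845.4 s.
Layer count = ceil(87.3 / 0.36) = 243.
Layer-change overhead = 243 × 1.4, so 340.2 s.
Total = 8845.4 + 340.2 = 9185.6 s = 2.55 hours.

2.55 hours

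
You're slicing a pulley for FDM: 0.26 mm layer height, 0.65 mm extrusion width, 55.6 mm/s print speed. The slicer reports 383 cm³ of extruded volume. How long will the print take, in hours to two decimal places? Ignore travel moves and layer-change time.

11.32 hours

Extrusion cross-section = 0.26 × 0.65 = 0.169 mm².
Path length: 383000 mm³ / 0.169 mm² → 2266272.2 mm.
Print-move time = 2266272.2 / 55.6, so 40760.3 s.
That's 40760.3 s → 11.32 hours.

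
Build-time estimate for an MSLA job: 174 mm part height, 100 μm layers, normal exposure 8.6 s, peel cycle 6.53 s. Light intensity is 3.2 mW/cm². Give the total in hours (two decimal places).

Number of layers: 174 / 0.1 → 1740 (rounded up).
Cycle time: 8.6 + 6.53 → 15.13 s.
Build time: 1740 × 15.13 s = 26326.2 s, i.e. 7.31 hours.

7.31 hours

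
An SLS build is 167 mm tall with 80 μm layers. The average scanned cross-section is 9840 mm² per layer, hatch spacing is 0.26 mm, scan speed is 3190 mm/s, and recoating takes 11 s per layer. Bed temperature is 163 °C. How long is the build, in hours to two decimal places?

Layer count = ceil(167 / 0.08) = 2088.
Scan path per layer: 9840 / 0.26 → 37846.2 mm.
Scan time per layer = 37846.2 / 3190, so 11.864 s.
Per-layer time: 11.864 + 11 → 22.864 s.
Total: 2088 × 22.864 s = 47740.032 s → 13.26 hours.

13.26 hours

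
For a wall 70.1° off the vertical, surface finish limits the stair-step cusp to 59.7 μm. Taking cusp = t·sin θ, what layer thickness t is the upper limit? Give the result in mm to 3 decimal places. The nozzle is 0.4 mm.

Layer height = cusp / sin(70.1°) = 0.0597 / 0.9403 = 0.063 mm.

0.063 mm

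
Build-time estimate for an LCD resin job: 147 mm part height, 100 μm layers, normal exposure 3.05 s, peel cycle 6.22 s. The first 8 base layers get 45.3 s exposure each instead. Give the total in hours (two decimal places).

Number of layers: 147 / 0.1 → 1470 (rounded up).
Base layers = 8 × (45.3 + 6.22), so 412.16 s.
Regular layers: 1462 × (3.05 + 6.22) → 13552.74 s.
Sum: 412.16 + 13552.74 = 13964.9 s → 3.88 hours.

3.88 hours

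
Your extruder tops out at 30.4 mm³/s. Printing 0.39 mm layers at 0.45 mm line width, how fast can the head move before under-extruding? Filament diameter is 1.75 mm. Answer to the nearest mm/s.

Bead cross-section = 0.39 × 0.45, so 0.1755 mm².
Max speed = 30.4 / 0.1755 = 173.22 ≈ 173 mm/s.

173 mm/s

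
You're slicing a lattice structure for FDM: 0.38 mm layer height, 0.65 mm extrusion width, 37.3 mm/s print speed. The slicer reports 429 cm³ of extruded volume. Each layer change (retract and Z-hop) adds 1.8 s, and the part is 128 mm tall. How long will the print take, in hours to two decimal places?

13.10 hours

Extrusion cross-section = 0.38 × 0.65, so 0.247 mm².
Toolpath length = 429 cm³ / 0.247 mm² = 429000 / 0.247 = 1736842.1 mm.
Time extruding: 1736842.1 / 37.3 → 46564.1 s.
Layer count = ceil(128 / 0.38) = 337.
Non-print overhead: 337 × 1.8 → 606.6 s.
Total = 46564.1 + 606.6 = 47170.7 s = 13.10 hours.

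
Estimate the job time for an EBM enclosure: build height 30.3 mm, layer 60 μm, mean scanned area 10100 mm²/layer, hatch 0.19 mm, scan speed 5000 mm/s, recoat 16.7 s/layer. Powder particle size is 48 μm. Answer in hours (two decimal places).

Layer count = ceil(30.3 / 0.06) = 505.
Scan path per layer = 10100 / 0.19, so 53157.9 mm.
Beam time per layer = 53157.9 / 5000, so 10.6316 s.
Layer cycle: 10.6316 + 16.7 → 27.3316 s.
Total: 505 × 27.3316 s = 13802.458 s → 3.83 hours.

3.83 hours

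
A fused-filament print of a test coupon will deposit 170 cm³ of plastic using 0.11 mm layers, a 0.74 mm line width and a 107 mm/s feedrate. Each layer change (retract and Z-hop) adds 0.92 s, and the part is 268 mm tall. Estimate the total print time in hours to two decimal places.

6.04 hours

Extrusion cross-section = 0.11 × 0.74, so 0.0814 mm².
Total extruded path = 170000/0.0814 = 2088452.1 mm.
Extrusion time = 2088452.1 / 107 = 19518.2 s.
Layer count = ceil(268 / 0.11) = 2437.
Z-hop total = 2437 × 0.92, so 2242.04 s.
Total = 19518.2 + 2242.04 = 21760.24 s = 6.04 hours.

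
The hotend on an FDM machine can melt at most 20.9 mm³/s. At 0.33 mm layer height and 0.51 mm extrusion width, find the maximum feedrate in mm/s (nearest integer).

Bead cross-section = 0.33 × 0.51, so 0.1683 mm².
Max speed = 20.9 / 0.1683 = 124.18 ≈ 124 mm/s.

124 mm/s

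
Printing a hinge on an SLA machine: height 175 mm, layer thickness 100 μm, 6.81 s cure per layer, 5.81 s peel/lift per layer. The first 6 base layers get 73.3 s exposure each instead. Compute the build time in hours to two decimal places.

6.25 hours

Layers = ⌈175/0.1⌉ = 1750.
Base layers: 6 × (73.3 + 5.81) → 474.66 s.
Regular layers = 1744 × (6.81 + 5.81), so 22009.28 s.
Sum: 474.66 + 22009.28 = 22483.94 s → 6.25 hours.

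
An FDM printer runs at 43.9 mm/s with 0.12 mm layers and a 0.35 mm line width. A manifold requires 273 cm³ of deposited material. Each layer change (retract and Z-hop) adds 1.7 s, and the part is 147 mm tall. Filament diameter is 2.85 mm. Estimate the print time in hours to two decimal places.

Bead cross-section = 0.12 × 0.35, so 0.042 mm².
Total extruded path = 273000/0.042 = 6500000 mm.
Print-move time = 6500000 / 43.9, so 148063.8 s.
Layer count = ceil(147 / 0.12) = 1225.
Non-print overhead = 1225 × 1.7 = 2082.5 s.
Total = 148063.8 + 2082.5 = 150146.3 s = 41.71 hours.

41.71 hours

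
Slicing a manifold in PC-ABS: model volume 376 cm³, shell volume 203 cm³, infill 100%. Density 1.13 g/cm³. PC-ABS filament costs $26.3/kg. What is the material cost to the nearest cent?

$11.17

Interior volume = 376 − 203 = 173 cm³.
Infill volume = 1.00 × 173, so 173 cm³.
Total printed volume = 203 + 173, so 376 cm³.
Mass = 376 × 1.13, so 424.88 g.
At $26.3/kg: 424.88/1000 × 26.3 = $11.17.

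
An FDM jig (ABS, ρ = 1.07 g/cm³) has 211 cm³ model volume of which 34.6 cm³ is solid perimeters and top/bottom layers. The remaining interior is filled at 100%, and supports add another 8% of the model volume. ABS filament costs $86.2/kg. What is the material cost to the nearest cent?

$21.02

Volume inside the shell = 211 − 34.6 = 176.4 cm³.
Deposited infill = 1.00 × 176.4 = 176.4 cm³.
Support = 0.08 × 211 = 16.88 cm³.
Deposited volume = 34.6 + 176.4 + 16.88, so 227.88 cm³.
Mass = 227.88 × 1.07 = 243.8316 g.
At $86.2/kg: 243.8316/1000 × 86.2 = $21.02.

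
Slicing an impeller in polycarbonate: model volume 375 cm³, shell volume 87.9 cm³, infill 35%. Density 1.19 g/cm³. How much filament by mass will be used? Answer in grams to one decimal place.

Infill region: 375 − 87.9 → 287.1 cm³.
Infill volume = 0.35 × 287.1 = 100.485 cm³.
Deposited volume: 87.9 + 100.485 → 188.385 cm³.
Mass: 188.385 × 1.19 → 224.17815 g.

224.2 g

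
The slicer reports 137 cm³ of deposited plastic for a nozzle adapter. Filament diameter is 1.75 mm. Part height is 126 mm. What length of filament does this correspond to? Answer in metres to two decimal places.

A = π r² = π × 0.875² = 2.4053 mm².
Length = 137 cm³ / 2.4053 mm² = 137000 / 2.4053 = 56957.55 mm = 56.96 m.

56.96 m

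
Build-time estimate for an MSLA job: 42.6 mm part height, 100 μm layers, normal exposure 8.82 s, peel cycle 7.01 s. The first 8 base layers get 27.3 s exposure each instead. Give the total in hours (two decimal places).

1.91 hours

Number of layers: 42.6 / 0.1 → 426 (rounded up).
Burn-in layers = 8 × (27.3 + 7.01) = 274.48 s.
Normal layers: 418 × (8.82 + 7.01) → 6616.94 s.
Total = 274.48 + 6616.94 = 6891.42 s = 1.91 hours.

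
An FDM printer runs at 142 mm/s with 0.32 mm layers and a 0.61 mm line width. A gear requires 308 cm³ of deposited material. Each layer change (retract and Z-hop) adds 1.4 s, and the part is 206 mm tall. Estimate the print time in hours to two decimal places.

3.34 hours

Line area = 0.32 × 0.61, so 0.1952 mm².
Toolpath length = 308 cm³ / 0.1952 mm² = 308000 / 0.1952 = 1577868.9 mm.
Extrusion time = 1577868.9 / 142 = 11111.8 s.
Layer count = ceil(206 / 0.32) = 644.
Z-hop total = 644 × 1.4, so 901.6 s.
Altogether 11111.8 + 901.6 = 12013.4 s, i.e. 3.34 hours.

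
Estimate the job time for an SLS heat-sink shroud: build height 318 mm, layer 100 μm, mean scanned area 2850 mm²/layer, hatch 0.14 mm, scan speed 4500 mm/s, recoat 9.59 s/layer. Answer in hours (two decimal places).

Layer count = ceil(318 / 0.1) = 3180.
Scan path per layer = 2850 / 0.14 = 20357.1 mm.
Per-layer scan time = 20357.1 / 4500 = 4.5238 s.
Per-layer time = 4.5238 + 9.59, so 14.1138 s.
Total: 3180 × 14.1138 s = 44881.884 s → 12.47 hours.

12.47 hours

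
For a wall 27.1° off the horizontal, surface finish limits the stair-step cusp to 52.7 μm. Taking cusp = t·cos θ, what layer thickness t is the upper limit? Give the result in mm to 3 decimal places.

t = h_c / cos θ = 0.0527 / 0.8902 = 0.059 mm.

0.059 mm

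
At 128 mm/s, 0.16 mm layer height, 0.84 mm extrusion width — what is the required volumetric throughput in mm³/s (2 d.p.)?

Extrusion cross-section = 0.16 × 0.84 = 0.1344 mm².
Q = v·A = 128 × 0.1344 = 17.20 mm³/s.

17.20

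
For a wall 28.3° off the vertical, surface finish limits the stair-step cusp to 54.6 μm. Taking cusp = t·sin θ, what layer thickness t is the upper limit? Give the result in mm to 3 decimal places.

0.115 mm

t = h_c / sin θ = 0.0546 / 0.4741 = 0.115 mm.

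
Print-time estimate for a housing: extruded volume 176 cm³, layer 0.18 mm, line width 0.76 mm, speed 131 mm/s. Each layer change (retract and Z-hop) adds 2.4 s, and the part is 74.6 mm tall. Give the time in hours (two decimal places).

Line area = 0.18 × 0.76 = 0.1368 mm².
Total extruded path = 176000/0.1368 = 1286549.7 mm.
Time extruding = 1286549.7 / 131, so 9821 s.
Number of layers: 74.6 / 0.18 → 415 (rounded up).
Layer-change overhead = 415 × 2.4 = 996 s.
Total = 9821 + 996 = 10817 s = 3.00 hours.

3.00 hours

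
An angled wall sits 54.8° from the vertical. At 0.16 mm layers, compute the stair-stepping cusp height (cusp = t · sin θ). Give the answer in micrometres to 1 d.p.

130.7 μm

Cusp = layer height × sin(54.8°) = 0.16 × 0.8171 = 0.130736 mm = 130.7 μm.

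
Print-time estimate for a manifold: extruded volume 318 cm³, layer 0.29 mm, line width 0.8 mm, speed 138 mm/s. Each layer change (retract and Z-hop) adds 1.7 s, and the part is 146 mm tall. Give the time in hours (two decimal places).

3.00 hours

Bead cross-section = 0.29 × 0.8 = 0.232 mm².
Total extruded path = 318000/0.232 = 1370689.7 mm.
Time extruding = 1370689.7 / 138 = 9932.5 s.
Layer count = ceil(146 / 0.29) = 504.
Layer-change overhead = 504 × 1.7, so 856.8 s.
Total = 9932.5 + 856.8 = 10789.3 s = 3.00 hours.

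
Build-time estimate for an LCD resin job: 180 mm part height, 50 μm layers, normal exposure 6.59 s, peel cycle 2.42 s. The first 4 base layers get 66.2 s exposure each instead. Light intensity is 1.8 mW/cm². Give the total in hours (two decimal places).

9.08 hours

Layers = ⌈180/0.05⌉ = 3600.
Burn-in layers: 4 × (66.2 + 2.42) → 274.48 s.
Normal layers: 3596 × (6.59 + 2.42) → 32399.96 s.
Sum: 274.48 + 32399.96 = 32674.44 s → 9.08 hours.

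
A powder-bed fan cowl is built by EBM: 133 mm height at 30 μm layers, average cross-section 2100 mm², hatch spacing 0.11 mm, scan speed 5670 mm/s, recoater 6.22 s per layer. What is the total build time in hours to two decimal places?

11.81 hours

Layers = ⌈133/0.03⌉ = 4434.
Hatch length per layer = 2100 / 0.11 = 19090.9 mm.
Beam time per layer = 19090.9 / 5670 = 3.367 s.
Per-layer time = 3.367 + 6.22 = 9.587 s.
4434 layers × 9.587 s/layer = 42508.758 s, i.e. 11.81 hours.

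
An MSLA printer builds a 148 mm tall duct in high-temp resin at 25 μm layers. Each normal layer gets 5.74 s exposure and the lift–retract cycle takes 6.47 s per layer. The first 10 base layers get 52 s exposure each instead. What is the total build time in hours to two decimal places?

20.21 hours

Layer count = ceil(148 / 0.025) = 5920.
Burn-in layers = 10 × (52 + 6.47) = 584.7 s.
Remaining layers = 5910 × (5.74 + 6.47) = 72161.1 s.
Sum: 584.7 + 72161.1 = 72745.8 s → 20.21 hours.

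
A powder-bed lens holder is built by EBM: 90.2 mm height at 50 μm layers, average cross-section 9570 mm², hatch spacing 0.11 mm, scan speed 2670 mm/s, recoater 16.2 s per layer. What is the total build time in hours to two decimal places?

Number of layers: 90.2 / 0.05 → 1804 (rounded up).
Hatch length per layer = 9570 / 0.11, so 87000 mm.
Per-layer scan time = 87000 / 2670 = 32.5843 s.
Layer cycle: 32.5843 + 16.2 → 48.7843 s.
1804 layers × 48.7843 s/layer = 88006.8772 s, i.e. 24.45 hours.

24.45 hours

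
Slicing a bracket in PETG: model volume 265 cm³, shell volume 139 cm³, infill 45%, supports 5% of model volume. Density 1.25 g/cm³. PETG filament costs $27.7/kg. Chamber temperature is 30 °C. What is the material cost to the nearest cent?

Interior volume = 265 − 139, so 126 cm³.
Deposited infill: 0.45 × 126 → 56.7 cm³.
Support = 0.05 × 265 = 13.25 cm³.
Total extruded: 139 + 56.7 + 13.25 → 208.95 cm³.
Mass = 208.95 × 1.25 = 261.1875 g.
At $27.7/kg: 261.1875/1000 × 27.7 = $7.23.

$7.23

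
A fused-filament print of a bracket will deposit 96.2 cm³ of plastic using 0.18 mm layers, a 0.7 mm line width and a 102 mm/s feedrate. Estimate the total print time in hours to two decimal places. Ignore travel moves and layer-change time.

2.08 hours

Extrusion cross-section = 0.18 × 0.7, so 0.126 mm².
Toolpath length = 96.2 cm³ / 0.126 mm² = 96200 / 0.126 = 763492.1 mm.
Print-move time = 763492.1 / 102 = 7485.2 s.
In the requested units: 7485.2 s = 2.08 hours.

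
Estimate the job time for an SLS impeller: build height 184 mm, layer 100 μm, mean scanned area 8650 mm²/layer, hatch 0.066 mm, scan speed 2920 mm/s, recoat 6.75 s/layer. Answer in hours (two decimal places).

Layers = ⌈184/0.1⌉ = 1840.
Hatch length per layer: 8650 / 0.066 → 131060.6 mm.
Laser time per layer: 131060.6 / 2920 → 44.8838 s.
Per-layer time: 44.8838 + 6.75 → 51.6338 s.
Total: 1840 × 51.6338 s = 95006.192 s → 26.39 hours.

26.39 hours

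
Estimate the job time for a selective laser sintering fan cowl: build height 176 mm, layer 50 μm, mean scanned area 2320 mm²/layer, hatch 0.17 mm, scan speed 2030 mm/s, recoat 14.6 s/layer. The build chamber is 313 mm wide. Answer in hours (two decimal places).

Layers = ⌈176/0.05⌉ = 3520.
Hatch length per layer = 2320 / 0.17, so 13647.1 mm.
Per-layer scan time = 13647.1 / 2030, so 6.7227 s.
Per-layer time = 6.7227 + 14.6 = 21.3227 s.
3520 layers × 21.3227 s/layer = 75055.904 s, i.e. 20.85 hours.

20.85 hours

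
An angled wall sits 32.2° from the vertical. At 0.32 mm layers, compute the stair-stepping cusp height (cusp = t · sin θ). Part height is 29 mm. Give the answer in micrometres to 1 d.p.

170.5 μm

h_c = t·sin θ = 0.32 × 0.5329 = 0.170528 mm (170.5 μm).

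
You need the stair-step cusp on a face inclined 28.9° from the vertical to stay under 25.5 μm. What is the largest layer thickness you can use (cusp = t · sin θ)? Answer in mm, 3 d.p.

Layer height = cusp / sin(28.9°) = 0.0255 / 0.4833 = 0.053 mm.

0.053 mm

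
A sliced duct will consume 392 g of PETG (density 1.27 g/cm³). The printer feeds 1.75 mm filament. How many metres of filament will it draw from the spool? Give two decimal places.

Volume = 392 g / 1.27 g·cm⁻³ = 308.6614 cm³ = 308661.4 mm³.
Cross-section of 1.75 mm filament: π·(1.75/2)² = 2.4053 mm².
Length = 308661.4 / 2.4053 = 128325.53 mm = 128.33 m.

128.33 m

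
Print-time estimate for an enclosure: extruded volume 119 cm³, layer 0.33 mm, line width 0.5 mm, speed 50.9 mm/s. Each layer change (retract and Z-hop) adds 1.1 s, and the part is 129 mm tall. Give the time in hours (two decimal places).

Bead cross-section = 0.33 × 0.5 = 0.165 mm².
Toolpath length = 119 cm³ / 0.165 mm² = 119000 / 0.165 = 721212.1 mm.
Time extruding = 721212.1 / 50.9 = 14169.2 s.
Layer count = ceil(129 / 0.33) = 391.
Non-print overhead = 391 × 1.1 = 430.1 s.
Altogether 14169.2 + 430.1 = 14599.3 s, i.e. 4.06 hours.

4.06 hours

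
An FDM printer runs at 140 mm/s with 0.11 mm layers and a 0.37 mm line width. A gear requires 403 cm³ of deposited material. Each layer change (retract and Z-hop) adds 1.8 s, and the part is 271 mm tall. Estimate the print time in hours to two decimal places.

20.88 hours

Line area = 0.11 × 0.37 = 0.0407 mm².
Toolpath length = 403 cm³ / 0.0407 mm² = 403000 / 0.0407 = 9901719.9 mm.
Print-move time: 9901719.9 / 140 → 70726.6 s.
Layers = ⌈271/0.11⌉ = 2464.
Non-print overhead = 2464 × 1.8 = 4435.2 s.
Altogether 70726.6 + 4435.2 = 75161.8 s, i.e. 20.88 hours.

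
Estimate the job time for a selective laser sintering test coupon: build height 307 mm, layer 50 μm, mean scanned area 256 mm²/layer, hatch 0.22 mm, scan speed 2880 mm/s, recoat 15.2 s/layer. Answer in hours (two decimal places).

Layers = ⌈307/0.05⌉ = 6140.
Per-layer scan distance: 256 / 0.22 → 1163.6 mm.
Laser time per layer: 1163.6 / 2880 → 0.404 s.
Layer cycle: 0.404 + 15.2 → 15.604 s.
Total: 6140 × 15.604 s = 95808.56 s → 26.61 hours.

26.61 hours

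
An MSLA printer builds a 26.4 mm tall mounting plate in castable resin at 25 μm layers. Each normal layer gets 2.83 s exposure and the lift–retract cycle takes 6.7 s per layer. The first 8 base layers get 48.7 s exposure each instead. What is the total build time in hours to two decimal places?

2.90 hours

Layers = ⌈26.4/0.025⌉ = 1056.
Bottom layers = 8 × (48.7 + 6.7) = 443.2 s.
Regular layers = 1048 × (2.83 + 6.7), so 9987.44 s.
Sum: 443.2 + 9987.44 = 10430.64 s → 2.90 hours.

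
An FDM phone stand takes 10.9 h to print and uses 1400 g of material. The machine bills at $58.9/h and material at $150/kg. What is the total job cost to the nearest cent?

Time charge = 58.9 × 10.9, so $642.01.
Material cost = 150 × 1400/1000, so $210.00.
Total = 642.01 + 210.00 = $852.01.

$852.01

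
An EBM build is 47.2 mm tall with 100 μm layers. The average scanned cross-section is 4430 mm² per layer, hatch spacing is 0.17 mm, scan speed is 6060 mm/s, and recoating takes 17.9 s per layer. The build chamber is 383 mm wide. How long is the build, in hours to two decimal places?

Layer count = ceil(47.2 / 0.1) = 472.
Per-layer scan distance = 4430 / 0.17, so 26058.8 mm.
Beam time per layer: 26058.8 / 6060 → 4.3001 s.
Time per layer: 4.3001 + 17.9 → 22.2001 s.
Build time = 472 × 22.2001 = 10478.4472 s = 2.91 hours.

2.91 hours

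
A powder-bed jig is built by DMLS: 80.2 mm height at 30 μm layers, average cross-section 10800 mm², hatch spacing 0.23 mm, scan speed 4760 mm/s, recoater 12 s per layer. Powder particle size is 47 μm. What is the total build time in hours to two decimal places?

16.24 hours

Layers = ⌈80.2/0.03⌉ = 2674.
Per-layer scan distance = 10800 / 0.23 = 46956.5 mm.
Scan time per layer: 46956.5 / 4760 → 9.8648 s.
Layer cycle: 9.8648 + 12 → 21.8648 s.
Total: 2674 × 21.8648 s = 58466.4752 s → 16.24 hours.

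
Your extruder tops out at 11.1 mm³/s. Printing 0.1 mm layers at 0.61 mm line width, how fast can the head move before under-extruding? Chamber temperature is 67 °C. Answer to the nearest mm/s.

Bead cross-section = 0.1 × 0.61, so 0.061 mm².
v_max = Q/A = 11.1/0.061 = 181.97 mm/s → 182 mm/s.

182 mm/s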